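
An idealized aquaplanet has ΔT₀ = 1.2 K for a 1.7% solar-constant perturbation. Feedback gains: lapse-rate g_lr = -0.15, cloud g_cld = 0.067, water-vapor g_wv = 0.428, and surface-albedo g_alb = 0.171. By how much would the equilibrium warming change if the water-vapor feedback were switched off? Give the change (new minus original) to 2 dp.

Original: g = 0.516, ΔT = 1.2/(1−0.516) = 2.4793 K.
Without water-vapor: g' = 0.088, ΔT' = 1.2/(1−0.088) = 1.3158 K.
Change = 1.3158 − 2.4793 = -1.16 K.

-1.16 K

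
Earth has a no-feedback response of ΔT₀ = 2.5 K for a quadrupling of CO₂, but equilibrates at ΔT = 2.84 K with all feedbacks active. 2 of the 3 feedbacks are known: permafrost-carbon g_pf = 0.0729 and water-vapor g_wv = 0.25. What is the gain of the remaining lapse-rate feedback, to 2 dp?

Amplification A = ΔT/ΔT₀ = 2.84/2.5 = 1.136.
Total gain g = 1 − 1/A = 1 − 1/1.136 = 0.1197.
Known gains sum to 0.0729 + 0.25 = 0.3229.
g_lr = 0.1197 − 0.3229 = -0.20.

-0.20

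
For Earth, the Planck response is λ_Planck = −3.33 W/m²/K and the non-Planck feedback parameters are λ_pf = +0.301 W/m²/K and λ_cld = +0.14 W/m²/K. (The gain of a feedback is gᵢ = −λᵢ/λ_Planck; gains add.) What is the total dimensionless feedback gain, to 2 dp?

0.13

Convert to gains: g_pf = 0.301/3.33 = 0.09039; g_cld = 0.14/3.33 = 0.04204.
Total gain g = 0.13243.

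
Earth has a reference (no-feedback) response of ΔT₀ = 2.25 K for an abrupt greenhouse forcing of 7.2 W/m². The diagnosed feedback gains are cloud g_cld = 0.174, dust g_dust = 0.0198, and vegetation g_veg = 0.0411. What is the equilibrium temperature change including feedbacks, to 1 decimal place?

2.9 K

Total gain g = 0.174 + 0.0198 + 0.0411 = 0.2349.
Amplification A = 1/(1 − 0.2349) = 1.307.
ΔT = 2.25 × 1.307 = 2.9 K.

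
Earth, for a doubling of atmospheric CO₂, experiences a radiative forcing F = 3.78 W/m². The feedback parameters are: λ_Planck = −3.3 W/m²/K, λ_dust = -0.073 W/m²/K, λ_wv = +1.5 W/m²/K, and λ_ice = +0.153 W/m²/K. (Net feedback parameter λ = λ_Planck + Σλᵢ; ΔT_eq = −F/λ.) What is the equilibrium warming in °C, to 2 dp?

2.20 °C

Net feedback parameter λ = (−3.3) + (-0.073) + (+1.5) + (+0.153) = -1.72 W/m²/K.
ΔT = −F/λ = −3.78/(-1.72) = 2.20 °C.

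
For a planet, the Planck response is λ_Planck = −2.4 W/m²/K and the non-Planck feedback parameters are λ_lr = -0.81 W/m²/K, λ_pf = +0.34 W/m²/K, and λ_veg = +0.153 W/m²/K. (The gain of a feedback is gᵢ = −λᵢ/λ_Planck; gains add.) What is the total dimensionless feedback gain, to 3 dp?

-0.132

Convert to gains: g_lr = -0.81/2.4 = -0.3375; g_pf = 0.34/2.4 = 0.1417; g_veg = 0.153/2.4 = 0.06375.
Total gain g = -0.13205.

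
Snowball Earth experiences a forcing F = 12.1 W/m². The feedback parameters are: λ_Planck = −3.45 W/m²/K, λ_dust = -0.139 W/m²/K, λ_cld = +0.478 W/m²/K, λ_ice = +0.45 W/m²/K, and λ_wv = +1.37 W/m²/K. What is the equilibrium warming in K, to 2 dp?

9.37 K

Net feedback parameter λ = (−3.45) + (-0.139) + (+0.478) + (+0.45) + (+1.37) = -1.291 W/m²/K.
ΔT = −F/λ = −12.1/(-1.291) = 9.37 K.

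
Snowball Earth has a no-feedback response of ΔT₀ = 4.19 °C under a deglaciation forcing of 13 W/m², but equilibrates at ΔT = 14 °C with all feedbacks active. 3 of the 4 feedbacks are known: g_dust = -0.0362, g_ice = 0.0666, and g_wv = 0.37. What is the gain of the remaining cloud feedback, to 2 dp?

Amplification A = ΔT/ΔT₀ = 14/4.19 = 3.341.
Total gain g = 1 − 1/A = 1 − 1/3.341 = 0.7007.
Known gains sum to -0.0362 + 0.0666 + 0.37 = 0.4004.
g_cld = 0.7007 − 0.4004 = 0.30.

0.30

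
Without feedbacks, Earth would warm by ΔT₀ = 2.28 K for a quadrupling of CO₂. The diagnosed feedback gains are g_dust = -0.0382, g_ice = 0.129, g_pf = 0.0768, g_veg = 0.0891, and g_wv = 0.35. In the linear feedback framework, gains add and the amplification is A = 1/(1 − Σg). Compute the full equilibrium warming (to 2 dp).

Total gain g = -0.0382 + 0.129 + 0.0768 + 0.0891 + 0.35 = 0.6067.
Amplification A = 1/(1 − 0.6067) = 2.543.
ΔT = 2.28 × 2.543 = 5.80 K.

5.80 K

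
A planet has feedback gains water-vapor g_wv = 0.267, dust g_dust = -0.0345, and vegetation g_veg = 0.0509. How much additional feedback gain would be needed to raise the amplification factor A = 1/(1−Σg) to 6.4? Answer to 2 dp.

0.56

Current total gain = 0.2834.
Target gain for A = 6.4: g* = 1 − 1/6.4 = 0.8438.
Additional gain needed = 0.8438 − 0.2834 = 0.56.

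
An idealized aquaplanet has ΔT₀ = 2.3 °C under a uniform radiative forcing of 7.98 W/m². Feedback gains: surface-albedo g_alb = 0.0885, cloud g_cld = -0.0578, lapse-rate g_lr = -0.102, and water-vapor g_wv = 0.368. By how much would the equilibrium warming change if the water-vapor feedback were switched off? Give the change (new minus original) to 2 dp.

-1.12 °C

Original: g = 0.2967, ΔT = 2.3/(1−0.2967) = 3.2703 °C.
Without water-vapor: g' = -0.0713, ΔT' = 2.3/(1+0.0713) = 2.1469 °C.
Change = 2.1469 − 3.2703 = -1.12 °C.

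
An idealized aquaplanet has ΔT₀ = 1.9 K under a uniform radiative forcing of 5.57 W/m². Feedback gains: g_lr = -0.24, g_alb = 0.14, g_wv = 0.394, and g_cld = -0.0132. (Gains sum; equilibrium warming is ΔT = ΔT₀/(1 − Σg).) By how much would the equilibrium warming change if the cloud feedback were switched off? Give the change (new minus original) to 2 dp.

0.05 K

Original: g = 0.2808, ΔT = 1.9/(1−0.2808) = 2.6418 K.
Without cloud: g' = 0.294, ΔT' = 1.9/(1−0.294) = 2.6912 K.
Change = 2.6912 − 2.6418 = 0.05 K.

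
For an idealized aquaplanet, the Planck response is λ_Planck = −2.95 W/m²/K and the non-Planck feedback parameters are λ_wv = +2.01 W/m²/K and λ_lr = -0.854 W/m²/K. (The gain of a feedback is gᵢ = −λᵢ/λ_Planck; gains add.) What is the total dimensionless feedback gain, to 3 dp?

Convert to gains: g_wv = 2.01/2.95 = 0.6814; g_lr = -0.854/2.95 = -0.2895.
Total gain g = 0.3919.

0.392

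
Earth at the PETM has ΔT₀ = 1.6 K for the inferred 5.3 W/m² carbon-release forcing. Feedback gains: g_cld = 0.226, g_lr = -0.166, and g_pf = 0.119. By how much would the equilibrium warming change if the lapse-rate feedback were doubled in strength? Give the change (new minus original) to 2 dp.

-0.33 K

Original: g = 0.179, ΔT = 1.6/(1−0.179) = 1.9488 K.
With doubled lapse-rate: g' = 0.013, ΔT' = 1.6/(1−0.013) = 1.6211 K.
Change = 1.6211 − 1.9488 = -0.33 K.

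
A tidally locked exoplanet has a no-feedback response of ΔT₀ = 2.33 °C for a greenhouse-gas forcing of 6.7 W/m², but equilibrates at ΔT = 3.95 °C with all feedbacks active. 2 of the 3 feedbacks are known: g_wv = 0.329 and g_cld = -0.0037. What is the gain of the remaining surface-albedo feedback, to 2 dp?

Amplification A = ΔT/ΔT₀ = 3.95/2.33 = 1.695.
Total gain g = 1 − 1/A = 1 − 1/1.695 = 0.41.
Known gains sum to 0.329 − 0.0037 = 0.3253.
g_alb = 0.41 − 0.3253 = 0.08.

0.08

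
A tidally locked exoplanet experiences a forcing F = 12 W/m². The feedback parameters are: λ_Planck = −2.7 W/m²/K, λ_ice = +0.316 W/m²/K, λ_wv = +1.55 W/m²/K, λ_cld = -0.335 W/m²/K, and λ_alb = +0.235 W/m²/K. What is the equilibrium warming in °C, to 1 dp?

12.8 °C

Net feedback parameter λ = (−2.7) + (+0.316) + (+1.55) + (-0.335) + (+0.235) = -0.934 W/m²/K.
ΔT = −F/λ = −12/(-0.934) = 12.8 °C.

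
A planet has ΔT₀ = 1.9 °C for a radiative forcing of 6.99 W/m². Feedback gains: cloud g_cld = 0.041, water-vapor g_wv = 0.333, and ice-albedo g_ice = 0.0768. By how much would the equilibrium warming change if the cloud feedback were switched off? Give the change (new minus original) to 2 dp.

-0.24 °C

Original: g = 0.4508, ΔT = 1.9/(1−0.4508) = 3.4596 °C.
Without cloud: g' = 0.4098, ΔT' = 1.9/(1−0.4098) = 3.2192 °C.
Change = 3.2192 − 3.4596 = -0.24 °C.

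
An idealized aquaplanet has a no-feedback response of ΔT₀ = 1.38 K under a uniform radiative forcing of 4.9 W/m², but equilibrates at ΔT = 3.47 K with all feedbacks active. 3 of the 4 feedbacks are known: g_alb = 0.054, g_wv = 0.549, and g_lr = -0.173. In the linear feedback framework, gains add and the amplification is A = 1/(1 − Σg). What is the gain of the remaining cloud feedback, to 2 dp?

0.17

Amplification A = ΔT/ΔT₀ = 3.47/1.38 = 2.514.
Total gain g = 1 − 1/A = 1 − 1/2.514 = 0.6022.
Known gains sum to 0.054 + 0.549 − 0.173 = 0.43.
g_cld = 0.6022 − 0.43 = 0.17.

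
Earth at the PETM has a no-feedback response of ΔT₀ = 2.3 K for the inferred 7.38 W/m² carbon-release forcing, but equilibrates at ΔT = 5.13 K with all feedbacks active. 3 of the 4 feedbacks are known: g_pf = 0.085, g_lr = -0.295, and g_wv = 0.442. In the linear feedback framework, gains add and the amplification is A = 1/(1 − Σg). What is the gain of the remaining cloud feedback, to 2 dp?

0.32

Amplification A = ΔT/ΔT₀ = 5.13/2.3 = 2.23.
Total gain g = 1 − 1/A = 1 − 1/2.23 = 0.5516.
Known gains sum to 0.085 − 0.295 + 0.442 = 0.232.
g_cld = 0.5516 − 0.232 = 0.32.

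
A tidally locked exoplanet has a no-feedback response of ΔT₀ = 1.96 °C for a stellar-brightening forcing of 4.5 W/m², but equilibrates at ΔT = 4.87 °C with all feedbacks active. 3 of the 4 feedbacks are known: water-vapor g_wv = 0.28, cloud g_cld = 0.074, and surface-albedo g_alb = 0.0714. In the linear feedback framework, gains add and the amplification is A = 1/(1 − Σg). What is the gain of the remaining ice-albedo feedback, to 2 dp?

0.17

Amplification A = ΔT/ΔT₀ = 4.87/1.96 = 2.485.
Total gain g = 1 − 1/A = 1 − 1/2.485 = 0.5976.
Known gains sum to 0.28 + 0.074 + 0.0714 = 0.4254.
g_ice = 0.5976 − 0.4254 = 0.17.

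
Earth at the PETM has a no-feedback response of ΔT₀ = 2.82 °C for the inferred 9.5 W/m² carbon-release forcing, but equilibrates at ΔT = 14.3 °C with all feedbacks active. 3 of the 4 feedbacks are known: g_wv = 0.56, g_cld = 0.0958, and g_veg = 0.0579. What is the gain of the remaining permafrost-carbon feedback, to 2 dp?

Amplification A = ΔT/ΔT₀ = 14.3/2.82 = 5.071.
Total gain g = 1 − 1/A = 1 − 1/5.071 = 0.8028.
Known gains sum to 0.56 + 0.0958 + 0.0579 = 0.7137.
g_pf = 0.8028 − 0.7137 = 0.09.

0.09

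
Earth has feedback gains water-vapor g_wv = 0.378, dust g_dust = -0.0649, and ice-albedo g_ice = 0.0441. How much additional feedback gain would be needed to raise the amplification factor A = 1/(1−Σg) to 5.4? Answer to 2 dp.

0.46

Current total gain = 0.3572.
Target gain for A = 5.4: g* = 1 − 1/5.4 = 0.8148.
Additional gain needed = 0.8148 − 0.3572 = 0.46.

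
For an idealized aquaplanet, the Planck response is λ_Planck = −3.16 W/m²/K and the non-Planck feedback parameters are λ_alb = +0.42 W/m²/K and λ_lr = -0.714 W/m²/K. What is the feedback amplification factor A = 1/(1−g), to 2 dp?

Convert to gains: g_alb = 0.42/3.16 = 0.1329; g_lr = -0.714/3.16 = -0.2259.
Total gain g = -0.093.
A = 1/(1 + 0.093) = 0.91.

0.91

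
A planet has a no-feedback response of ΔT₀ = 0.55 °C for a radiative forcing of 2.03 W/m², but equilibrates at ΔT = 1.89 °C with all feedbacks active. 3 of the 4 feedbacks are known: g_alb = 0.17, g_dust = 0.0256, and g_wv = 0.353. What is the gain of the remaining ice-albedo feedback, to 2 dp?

Amplification A = ΔT/ΔT₀ = 1.89/0.55 = 3.436.
Total gain g = 1 − 1/A = 1 − 1/3.436 = 0.709.
Known gains sum to 0.17 + 0.0256 + 0.353 = 0.5486.
g_ice = 0.709 − 0.5486 = 0.16.

0.16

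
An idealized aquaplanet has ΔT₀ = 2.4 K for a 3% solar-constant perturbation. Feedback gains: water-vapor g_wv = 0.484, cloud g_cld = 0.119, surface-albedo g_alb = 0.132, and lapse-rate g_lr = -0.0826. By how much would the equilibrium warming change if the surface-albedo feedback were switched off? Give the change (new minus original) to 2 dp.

Original: g = 0.6524, ΔT = 2.4/(1−0.6524) = 6.9045 K.
Without surface-albedo: g' = 0.5204, ΔT' = 2.4/(1−0.5204) = 5.0042 K.
Change = 5.0042 − 6.9045 = -1.90 K.

-1.90 K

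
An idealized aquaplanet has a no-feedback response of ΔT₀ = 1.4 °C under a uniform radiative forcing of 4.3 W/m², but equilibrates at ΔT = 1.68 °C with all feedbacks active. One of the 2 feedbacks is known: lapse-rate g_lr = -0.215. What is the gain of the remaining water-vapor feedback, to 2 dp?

0.38

Amplification A = ΔT/ΔT₀ = 1.68/1.4 = 1.2.
Total gain g = 1 − 1/A = 1 − 1/1.2 = 0.1667.
The known gain is -0.215.
g_wv = 0.1667 + 0.215 = 0.38.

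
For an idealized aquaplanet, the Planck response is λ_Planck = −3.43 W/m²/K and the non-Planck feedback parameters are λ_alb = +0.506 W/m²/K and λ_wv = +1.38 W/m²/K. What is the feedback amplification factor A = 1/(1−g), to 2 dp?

Convert to gains: g_alb = 0.506/3.43 = 0.1475; g_wv = 1.38/3.43 = 0.4023.
Total gain g = 0.5498.
A = 1/(1 − 0.5498) = 2.22.

2.22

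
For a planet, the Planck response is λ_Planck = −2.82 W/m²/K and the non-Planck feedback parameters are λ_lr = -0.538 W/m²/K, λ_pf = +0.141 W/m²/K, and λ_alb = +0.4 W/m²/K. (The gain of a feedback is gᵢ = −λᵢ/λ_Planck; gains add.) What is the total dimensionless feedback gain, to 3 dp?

0.001

Convert to gains: g_lr = -0.538/2.82 = -0.1908; g_pf = 0.141/2.82 = 0.05; g_alb = 0.4/2.82 = 0.1418.
Total gain g = 0.001.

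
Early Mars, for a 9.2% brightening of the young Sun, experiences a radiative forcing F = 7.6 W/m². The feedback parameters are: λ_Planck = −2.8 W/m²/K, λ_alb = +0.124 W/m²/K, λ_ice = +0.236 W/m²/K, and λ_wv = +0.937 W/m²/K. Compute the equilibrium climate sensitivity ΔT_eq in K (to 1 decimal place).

Net feedback parameter λ = (−2.8) + (+0.124) + (+0.236) + (+0.937) = -1.503 W/m²/K.
ΔT = −F/λ = −7.6/(-1.503) = 5.1 K.

5.1 K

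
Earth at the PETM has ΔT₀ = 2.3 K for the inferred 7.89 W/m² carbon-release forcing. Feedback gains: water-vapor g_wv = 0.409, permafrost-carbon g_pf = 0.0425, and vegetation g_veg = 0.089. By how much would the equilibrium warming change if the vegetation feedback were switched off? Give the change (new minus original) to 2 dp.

-0.81 K

Original: g = 0.5405, ΔT = 2.3/(1−0.5405) = 5.0054 K.
Without vegetation: g' = 0.4515, ΔT' = 2.3/(1−0.4515) = 4.1933 K.
Change = 4.1933 − 5.0054 = -0.81 K.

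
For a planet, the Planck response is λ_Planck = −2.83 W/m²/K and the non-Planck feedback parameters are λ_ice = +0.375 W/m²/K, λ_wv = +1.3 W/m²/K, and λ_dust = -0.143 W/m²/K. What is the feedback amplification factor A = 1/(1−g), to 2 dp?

Convert to gains: g_ice = 0.375/2.83 = 0.1325; g_wv = 1.3/2.83 = 0.4594; g_dust = -0.143/2.83 = -0.05053.
Total gain g = 0.54137.
A = 1/(1 − 0.54137) = 2.18.

2.18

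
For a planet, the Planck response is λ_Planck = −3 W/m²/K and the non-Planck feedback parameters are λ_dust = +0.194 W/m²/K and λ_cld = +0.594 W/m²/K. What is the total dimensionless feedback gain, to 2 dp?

Convert to gains: g_dust = 0.194/3 = 0.06467; g_cld = 0.594/3 = 0.198.
Total gain g = 0.26267.

0.26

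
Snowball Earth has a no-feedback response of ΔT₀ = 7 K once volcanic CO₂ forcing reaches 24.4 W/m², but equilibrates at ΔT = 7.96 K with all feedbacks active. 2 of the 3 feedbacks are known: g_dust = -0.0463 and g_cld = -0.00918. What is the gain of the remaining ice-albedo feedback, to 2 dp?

Amplification A = ΔT/ΔT₀ = 7.96/7 = 1.137.
Total gain g = 1 − 1/A = 1 − 1/1.137 = 0.1205.
Known gains sum to -0.0463 − 0.00918 = -0.05548.
g_ice = 0.1205 + 0.05548 = 0.18.

0.18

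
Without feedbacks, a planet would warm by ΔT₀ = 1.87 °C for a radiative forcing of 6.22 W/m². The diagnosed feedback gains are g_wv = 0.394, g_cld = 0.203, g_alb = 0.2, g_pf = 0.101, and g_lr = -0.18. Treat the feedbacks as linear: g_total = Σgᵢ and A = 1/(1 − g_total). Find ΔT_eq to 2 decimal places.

Total gain g = 0.394 + 0.203 + 0.2 + 0.101 − 0.18 = 0.718.
Amplification A = 1/(1 − 0.718) = 3.546.
ΔT = 1.87 × 3.546 = 6.63 °C.

6.63 °C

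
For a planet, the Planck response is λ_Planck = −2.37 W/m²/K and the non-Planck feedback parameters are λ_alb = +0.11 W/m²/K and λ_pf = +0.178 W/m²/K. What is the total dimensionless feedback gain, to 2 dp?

0.12

Convert to gains: g_alb = 0.11/2.37 = 0.04641; g_pf = 0.178/2.37 = 0.07511.
Total gain g = 0.12152.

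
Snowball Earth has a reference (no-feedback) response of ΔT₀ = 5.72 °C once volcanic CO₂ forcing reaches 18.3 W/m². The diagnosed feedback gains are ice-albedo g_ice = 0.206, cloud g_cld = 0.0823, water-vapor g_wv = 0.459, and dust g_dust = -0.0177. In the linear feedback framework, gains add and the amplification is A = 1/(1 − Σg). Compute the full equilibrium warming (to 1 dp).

Total gain g = 0.206 + 0.0823 + 0.459 − 0.0177 = 0.7296.
Amplification A = 1/(1 − 0.7296) = 3.698.
ΔT = 5.72 × 3.698 = 21.2 °C.

21.2 °C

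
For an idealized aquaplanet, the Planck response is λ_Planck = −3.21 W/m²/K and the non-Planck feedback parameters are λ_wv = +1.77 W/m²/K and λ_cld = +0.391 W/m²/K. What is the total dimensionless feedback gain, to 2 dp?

Convert to gains: g_wv = 1.77/3.21 = 0.5514; g_cld = 0.391/3.21 = 0.1218.
Total gain g = 0.6732.

0.67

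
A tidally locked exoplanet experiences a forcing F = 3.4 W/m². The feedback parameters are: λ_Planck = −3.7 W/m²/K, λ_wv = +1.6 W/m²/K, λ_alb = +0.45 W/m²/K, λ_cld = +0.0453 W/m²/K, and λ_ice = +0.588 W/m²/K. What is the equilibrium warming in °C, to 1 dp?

Net feedback parameter λ = (−3.7) + (+1.6) + (+0.45) + (+0.0453) + (+0.588) = -1.0167 W/m²/K.
ΔT = −F/λ = −3.4/(-1.0167) = 3.3 °C.

3.3 °C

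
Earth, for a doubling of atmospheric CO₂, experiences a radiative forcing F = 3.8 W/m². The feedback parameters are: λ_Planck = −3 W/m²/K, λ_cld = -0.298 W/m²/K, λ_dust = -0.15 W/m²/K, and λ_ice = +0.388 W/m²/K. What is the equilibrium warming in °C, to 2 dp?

1.24 °C

Net feedback parameter λ = (−3) + (-0.298) + (-0.15) + (+0.388) = -3.06 W/m²/K.
ΔT = −F/λ = −3.8/(-3.06) = 1.24 °C.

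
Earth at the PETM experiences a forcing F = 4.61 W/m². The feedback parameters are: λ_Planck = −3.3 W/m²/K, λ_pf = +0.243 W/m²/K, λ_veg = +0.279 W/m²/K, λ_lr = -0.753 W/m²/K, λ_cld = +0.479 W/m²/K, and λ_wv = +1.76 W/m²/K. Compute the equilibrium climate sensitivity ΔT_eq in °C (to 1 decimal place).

Net feedback parameter λ = (−3.3) + (+0.243) + (+0.279) + (-0.753) + (+0.479) + (+1.76) = -1.292 W/m²/K.
ΔT = −F/λ = −4.61/(-1.292) = 3.6 °C.

3.6 °C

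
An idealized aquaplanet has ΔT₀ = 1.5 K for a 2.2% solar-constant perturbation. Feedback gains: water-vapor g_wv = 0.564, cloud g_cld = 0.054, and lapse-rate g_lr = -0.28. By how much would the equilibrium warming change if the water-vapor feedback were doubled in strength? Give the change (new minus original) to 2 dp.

13.04 K

Original: g = 0.338, ΔT = 1.5/(1−0.338) = 2.2659 K.
With doubled water-vapor: g' = 0.902, ΔT' = 1.5/(1−0.902) = 15.3061 K.
Change = 15.3061 − 2.2659 = 13.04 K.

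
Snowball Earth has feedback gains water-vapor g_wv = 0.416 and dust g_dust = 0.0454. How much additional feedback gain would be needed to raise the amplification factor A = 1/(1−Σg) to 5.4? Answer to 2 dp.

Current total gain = 0.4614.
Target gain for A = 5.4: g* = 1 − 1/5.4 = 0.8148.
Additional gain needed = 0.8148 − 0.4614 = 0.35.

0.35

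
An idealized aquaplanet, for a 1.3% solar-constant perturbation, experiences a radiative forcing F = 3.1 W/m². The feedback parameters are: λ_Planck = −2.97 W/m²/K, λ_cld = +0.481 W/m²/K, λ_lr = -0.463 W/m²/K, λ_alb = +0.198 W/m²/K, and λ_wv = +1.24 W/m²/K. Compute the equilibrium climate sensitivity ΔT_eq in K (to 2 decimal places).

2.05 K

Net feedback parameter λ = (−2.97) + (+0.481) + (-0.463) + (+0.198) + (+1.24) = -1.514 W/m²/K.
ΔT = −F/λ = −3.1/(-1.514) = 2.05 K.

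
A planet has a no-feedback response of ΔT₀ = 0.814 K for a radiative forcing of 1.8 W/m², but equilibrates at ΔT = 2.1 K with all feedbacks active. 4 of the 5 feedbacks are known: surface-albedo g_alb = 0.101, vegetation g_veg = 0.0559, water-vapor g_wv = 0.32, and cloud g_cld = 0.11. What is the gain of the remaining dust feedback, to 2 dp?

Amplification A = ΔT/ΔT₀ = 2.1/0.814 = 2.58.
Total gain g = 1 − 1/A = 1 − 1/2.58 = 0.6124.
Known gains sum to 0.101 + 0.0559 + 0.32 + 0.11 = 0.5869.
g_dust = 0.6124 − 0.5869 = 0.03.

0.03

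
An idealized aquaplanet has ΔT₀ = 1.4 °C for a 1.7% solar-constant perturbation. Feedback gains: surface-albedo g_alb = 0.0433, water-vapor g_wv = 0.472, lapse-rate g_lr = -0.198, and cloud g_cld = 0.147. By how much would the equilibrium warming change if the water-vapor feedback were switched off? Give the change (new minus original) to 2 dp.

-1.22 °C

Original: g = 0.4643, ΔT = 1.4/(1−0.4643) = 2.6134 °C.
Without water-vapor: g' = -0.0077, ΔT' = 1.4/(1+0.0077) = 1.3893 °C.
Change = 1.3893 − 2.6134 = -1.22 °C.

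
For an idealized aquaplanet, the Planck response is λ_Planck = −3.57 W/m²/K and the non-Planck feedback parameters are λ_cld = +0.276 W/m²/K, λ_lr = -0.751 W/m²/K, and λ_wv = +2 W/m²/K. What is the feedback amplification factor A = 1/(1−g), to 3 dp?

Convert to gains: g_cld = 0.276/3.57 = 0.07731; g_lr = -0.751/3.57 = -0.2104; g_wv = 2/3.57 = 0.5602.
Total gain g = 0.42711.
A = 1/(1 − 0.42711) = 1.746.

1.746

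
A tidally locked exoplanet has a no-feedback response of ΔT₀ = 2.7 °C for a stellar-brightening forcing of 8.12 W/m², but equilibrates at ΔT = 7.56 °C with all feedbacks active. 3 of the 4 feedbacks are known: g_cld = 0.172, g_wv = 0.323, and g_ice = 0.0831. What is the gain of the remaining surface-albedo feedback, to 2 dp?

0.06

Amplification A = ΔT/ΔT₀ = 7.56/2.7 = 2.8.
Total gain g = 1 − 1/A = 1 − 1/2.8 = 0.6429.
Known gains sum to 0.172 + 0.323 + 0.0831 = 0.5781.
g_alb = 0.6429 − 0.5781 = 0.06.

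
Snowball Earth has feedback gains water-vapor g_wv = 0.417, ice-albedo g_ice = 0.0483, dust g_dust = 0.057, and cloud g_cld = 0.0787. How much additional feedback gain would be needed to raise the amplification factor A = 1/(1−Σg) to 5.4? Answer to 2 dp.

Current total gain = 0.601.
Target gain for A = 5.4: g* = 1 − 1/5.4 = 0.8148.
Additional gain needed = 0.8148 − 0.601 = 0.21.

0.21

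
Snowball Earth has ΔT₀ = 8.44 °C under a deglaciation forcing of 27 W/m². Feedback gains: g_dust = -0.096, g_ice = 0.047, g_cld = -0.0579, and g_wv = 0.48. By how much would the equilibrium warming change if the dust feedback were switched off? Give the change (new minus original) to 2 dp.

2.43 °C

Original: g = 0.3731, ΔT = 8.44/(1−0.3731) = 13.4631 °C.
Without dust: g' = 0.4691, ΔT' = 8.44/(1−0.4691) = 15.8975 °C.
Change = 15.8975 − 13.4631 = 2.43 °C.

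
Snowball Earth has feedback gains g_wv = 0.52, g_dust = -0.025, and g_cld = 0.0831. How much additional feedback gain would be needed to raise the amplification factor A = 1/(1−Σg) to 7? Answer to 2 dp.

Current total gain = 0.5781.
Target gain for A = 7: g* = 1 − 1/7 = 0.8571.
Additional gain needed = 0.8571 − 0.5781 = 0.28.

0.28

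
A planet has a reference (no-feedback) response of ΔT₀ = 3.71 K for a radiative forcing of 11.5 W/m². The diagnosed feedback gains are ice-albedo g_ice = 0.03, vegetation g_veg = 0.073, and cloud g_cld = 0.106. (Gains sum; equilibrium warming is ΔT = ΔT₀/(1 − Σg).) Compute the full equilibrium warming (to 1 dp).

Total gain g = 0.03 + 0.073 + 0.106 = 0.209.
Amplification A = 1/(1 − 0.209) = 1.264.
ΔT = 3.71 × 1.264 = 4.7 K.

4.7 K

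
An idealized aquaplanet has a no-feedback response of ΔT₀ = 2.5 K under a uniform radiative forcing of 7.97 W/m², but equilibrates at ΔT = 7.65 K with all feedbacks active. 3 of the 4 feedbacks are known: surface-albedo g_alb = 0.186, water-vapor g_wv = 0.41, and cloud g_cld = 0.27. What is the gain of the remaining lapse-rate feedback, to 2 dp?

-0.19

Amplification A = ΔT/ΔT₀ = 7.65/2.5 = 3.06.
Total gain g = 1 − 1/A = 1 − 1/3.06 = 0.6732.
Known gains sum to 0.186 + 0.41 + 0.27 = 0.866.
g_lr = 0.6732 − 0.866 = -0.19.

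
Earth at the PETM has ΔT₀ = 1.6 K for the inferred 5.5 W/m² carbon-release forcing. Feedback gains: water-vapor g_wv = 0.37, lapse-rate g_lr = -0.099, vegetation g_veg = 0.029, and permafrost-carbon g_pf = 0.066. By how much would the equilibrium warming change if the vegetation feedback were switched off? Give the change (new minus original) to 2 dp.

-0.11 K

Original: g = 0.366, ΔT = 1.6/(1−0.366) = 2.5237 K.
Without vegetation: g' = 0.337, ΔT' = 1.6/(1−0.337) = 2.4133 K.
Change = 2.4133 − 2.5237 = -0.11 K.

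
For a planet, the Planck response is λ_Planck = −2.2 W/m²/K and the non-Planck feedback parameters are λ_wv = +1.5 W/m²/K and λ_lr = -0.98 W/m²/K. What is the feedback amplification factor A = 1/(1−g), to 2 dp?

1.31

Convert to gains: g_wv = 1.5/2.2 = 0.6818; g_lr = -0.98/2.2 = -0.4455.
Total gain g = 0.2363.
A = 1/(1 − 0.2363) = 1.31.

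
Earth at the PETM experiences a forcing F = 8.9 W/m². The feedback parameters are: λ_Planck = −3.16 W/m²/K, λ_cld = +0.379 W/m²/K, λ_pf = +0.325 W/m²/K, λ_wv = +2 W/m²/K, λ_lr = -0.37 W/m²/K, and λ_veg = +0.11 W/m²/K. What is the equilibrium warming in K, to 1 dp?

12.4 K

Net feedback parameter λ = (−3.16) + (+0.379) + (+0.325) + (+2) + (-0.37) + (+0.11) = -0.716 W/m²/K.
ΔT = −F/λ = −8.9/(-0.716) = 12.4 K.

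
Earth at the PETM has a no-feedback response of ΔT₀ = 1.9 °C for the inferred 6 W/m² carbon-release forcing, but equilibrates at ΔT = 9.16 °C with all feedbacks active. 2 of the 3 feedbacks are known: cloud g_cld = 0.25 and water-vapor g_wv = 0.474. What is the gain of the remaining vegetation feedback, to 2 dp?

0.07

Amplification A = ΔT/ΔT₀ = 9.16/1.9 = 4.821.
Total gain g = 1 − 1/A = 1 − 1/4.821 = 0.7926.
Known gains sum to 0.25 + 0.474 = 0.724.
g_veg = 0.7926 − 0.724 = 0.07.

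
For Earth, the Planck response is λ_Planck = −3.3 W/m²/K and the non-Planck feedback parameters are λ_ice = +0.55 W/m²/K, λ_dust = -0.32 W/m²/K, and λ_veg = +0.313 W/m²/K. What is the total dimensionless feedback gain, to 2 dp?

0.16

Convert to gains: g_ice = 0.55/3.3 = 0.1667; g_dust = -0.32/3.3 = -0.09697; g_veg = 0.313/3.3 = 0.09485.
Total gain g = 0.16458.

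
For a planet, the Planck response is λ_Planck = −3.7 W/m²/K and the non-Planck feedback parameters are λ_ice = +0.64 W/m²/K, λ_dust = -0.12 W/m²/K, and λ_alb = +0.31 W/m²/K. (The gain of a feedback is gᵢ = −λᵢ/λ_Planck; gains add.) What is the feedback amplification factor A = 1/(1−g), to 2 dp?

1.29

Convert to gains: g_ice = 0.64/3.7 = 0.173; g_dust = -0.12/3.7 = -0.03243; g_alb = 0.31/3.7 = 0.08378.
Total gain g = 0.22435.
A = 1/(1 − 0.22435) = 1.29.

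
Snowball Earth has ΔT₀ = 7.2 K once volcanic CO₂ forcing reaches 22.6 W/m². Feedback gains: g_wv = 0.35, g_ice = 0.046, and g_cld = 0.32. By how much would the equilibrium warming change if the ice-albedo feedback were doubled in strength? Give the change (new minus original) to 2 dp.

Original: g = 0.716, ΔT = 7.2/(1−0.716) = 25.3521 K.
With doubled ice-albedo: g' = 0.762, ΔT' = 7.2/(1−0.762) = 30.2521 K.
Change = 30.2521 − 25.3521 = 4.90 K.

4.90 K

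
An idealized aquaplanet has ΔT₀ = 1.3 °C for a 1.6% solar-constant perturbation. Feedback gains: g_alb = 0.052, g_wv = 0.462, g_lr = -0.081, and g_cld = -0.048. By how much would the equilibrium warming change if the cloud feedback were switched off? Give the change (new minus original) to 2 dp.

0.18 °C

Original: g = 0.385, ΔT = 1.3/(1−0.385) = 2.1138 °C.
Without cloud: g' = 0.433, ΔT' = 1.3/(1−0.433) = 2.2928 °C.
Change = 2.2928 − 2.1138 = 0.18 °C.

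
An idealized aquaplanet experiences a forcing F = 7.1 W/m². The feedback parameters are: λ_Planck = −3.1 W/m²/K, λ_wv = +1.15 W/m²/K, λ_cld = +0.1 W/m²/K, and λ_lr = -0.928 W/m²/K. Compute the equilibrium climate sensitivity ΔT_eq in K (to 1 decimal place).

2.6 K

Net feedback parameter λ = (−3.1) + (+1.15) + (+0.1) + (-0.928) = -2.778 W/m²/K.
ΔT = −F/λ = −7.1/(-2.778) = 2.6 K.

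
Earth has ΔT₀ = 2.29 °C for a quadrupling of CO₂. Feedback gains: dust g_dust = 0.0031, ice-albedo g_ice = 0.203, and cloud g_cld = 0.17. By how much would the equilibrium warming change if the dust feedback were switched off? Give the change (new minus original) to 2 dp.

-0.02 °C

Original: g = 0.3761, ΔT = 2.29/(1−0.3761) = 3.6705 °C.
Without dust: g' = 0.373, ΔT' = 2.29/(1−0.373) = 3.6523 °C.
Change = 3.6523 − 3.6705 = -0.02 °C.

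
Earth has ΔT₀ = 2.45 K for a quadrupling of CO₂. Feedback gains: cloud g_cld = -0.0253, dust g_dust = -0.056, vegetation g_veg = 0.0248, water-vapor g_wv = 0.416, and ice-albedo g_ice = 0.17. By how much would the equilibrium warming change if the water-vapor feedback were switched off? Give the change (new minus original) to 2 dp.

Original: g = 0.5295, ΔT = 2.45/(1−0.5295) = 5.2072 K.
Without water-vapor: g' = 0.1135, ΔT' = 2.45/(1−0.1135) = 2.7637 K.
Change = 2.7637 − 5.2072 = -2.44 K.

-2.44 K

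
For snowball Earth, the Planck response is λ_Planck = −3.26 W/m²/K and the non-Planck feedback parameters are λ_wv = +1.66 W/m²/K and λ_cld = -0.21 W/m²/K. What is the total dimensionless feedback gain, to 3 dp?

0.445

Convert to gains: g_wv = 1.66/3.26 = 0.5092; g_cld = -0.21/3.26 = -0.06442.
Total gain g = 0.44478.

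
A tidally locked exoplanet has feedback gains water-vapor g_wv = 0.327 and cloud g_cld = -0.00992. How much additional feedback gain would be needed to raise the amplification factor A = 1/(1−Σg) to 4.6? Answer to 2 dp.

Current total gain = 0.31708.
Target gain for A = 4.6: g* = 1 − 1/4.6 = 0.7826.
Additional gain needed = 0.7826 − 0.31708 = 0.47.

0.47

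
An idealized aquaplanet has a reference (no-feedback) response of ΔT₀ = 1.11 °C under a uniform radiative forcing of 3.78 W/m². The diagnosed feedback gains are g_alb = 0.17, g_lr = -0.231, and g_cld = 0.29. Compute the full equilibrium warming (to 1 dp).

Total gain g = 0.17 − 0.231 + 0.29 = 0.229.
Amplification A = 1/(1 − 0.229) = 1.297.
ΔT = 1.11 × 1.297 = 1.4 °C.

1.4 °C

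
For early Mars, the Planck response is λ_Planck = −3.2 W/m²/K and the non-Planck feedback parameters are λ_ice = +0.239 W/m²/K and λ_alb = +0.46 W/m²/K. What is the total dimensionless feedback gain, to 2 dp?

Convert to gains: g_ice = 0.239/3.2 = 0.07469; g_alb = 0.46/3.2 = 0.1437.
Total gain g = 0.21839.

0.22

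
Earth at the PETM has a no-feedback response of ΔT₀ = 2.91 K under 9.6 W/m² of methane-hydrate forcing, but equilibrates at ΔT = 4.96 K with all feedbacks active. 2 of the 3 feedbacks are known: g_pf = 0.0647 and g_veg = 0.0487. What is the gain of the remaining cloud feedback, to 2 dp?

0.30

Amplification A = ΔT/ΔT₀ = 4.96/2.91 = 1.704.
Total gain g = 1 − 1/A = 1 − 1/1.704 = 0.4131.
Known gains sum to 0.0647 + 0.0487 = 0.1134.
g_cld = 0.4131 − 0.1134 = 0.30.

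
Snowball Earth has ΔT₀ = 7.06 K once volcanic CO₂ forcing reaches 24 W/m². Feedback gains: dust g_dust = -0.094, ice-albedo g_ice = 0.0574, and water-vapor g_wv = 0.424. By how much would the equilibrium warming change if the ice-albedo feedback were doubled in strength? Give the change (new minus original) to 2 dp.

1.19 K

Original: g = 0.3874, ΔT = 7.06/(1−0.3874) = 11.5246 K.
With doubled ice-albedo: g' = 0.4448, ΔT' = 7.06/(1−0.4448) = 12.7161 K.
Change = 12.7161 − 11.5246 = 1.19 K.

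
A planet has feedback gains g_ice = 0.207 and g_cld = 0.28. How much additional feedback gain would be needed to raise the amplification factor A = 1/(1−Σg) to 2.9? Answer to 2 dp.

0.17

Current total gain = 0.487.
Target gain for A = 2.9: g* = 1 − 1/2.9 = 0.6552.
Additional gain needed = 0.6552 − 0.487 = 0.17.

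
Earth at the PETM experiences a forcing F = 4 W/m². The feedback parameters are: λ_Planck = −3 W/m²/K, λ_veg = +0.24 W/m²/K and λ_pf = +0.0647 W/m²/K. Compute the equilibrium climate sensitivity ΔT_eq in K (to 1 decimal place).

Net feedback parameter λ = (−3) + (+0.24) + (+0.0647) = -2.6953 W/m²/K.
ΔT = −F/λ = −4/(-2.6953) = 1.5 K.

1.5 K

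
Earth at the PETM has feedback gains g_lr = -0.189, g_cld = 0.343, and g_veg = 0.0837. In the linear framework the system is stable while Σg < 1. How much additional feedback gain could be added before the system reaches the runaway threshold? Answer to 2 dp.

Current total gain = -0.189 + 0.343 + 0.0837 = 0.2377.
Margin to runaway = 1 − 0.2377 = 0.76.

0.76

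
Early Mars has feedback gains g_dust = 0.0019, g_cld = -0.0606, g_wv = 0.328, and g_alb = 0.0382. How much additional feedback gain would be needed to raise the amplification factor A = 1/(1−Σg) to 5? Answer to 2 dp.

0.49

Current total gain = 0.3075.
Target gain for A = 5: g* = 1 − 1/5 = 0.8.
Additional gain needed = 0.8 − 0.3075 = 0.49.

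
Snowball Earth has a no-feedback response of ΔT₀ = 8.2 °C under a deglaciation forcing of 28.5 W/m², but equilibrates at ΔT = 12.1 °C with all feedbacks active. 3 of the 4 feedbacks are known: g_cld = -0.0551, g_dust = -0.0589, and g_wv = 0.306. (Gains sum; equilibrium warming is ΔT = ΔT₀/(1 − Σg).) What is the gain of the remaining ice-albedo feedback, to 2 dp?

Amplification A = ΔT/ΔT₀ = 12.1/8.2 = 1.476.
Total gain g = 1 − 1/A = 1 − 1/1.476 = 0.3225.
Known gains sum to -0.0551 − 0.0589 + 0.306 = 0.192.
g_ice = 0.3225 − 0.192 = 0.13.

0.13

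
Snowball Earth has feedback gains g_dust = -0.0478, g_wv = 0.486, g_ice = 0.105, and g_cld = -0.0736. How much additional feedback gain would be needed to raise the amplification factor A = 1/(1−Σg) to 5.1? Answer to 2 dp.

0.33

Current total gain = 0.4696.
Target gain for A = 5.1: g* = 1 − 1/5.1 = 0.8039.
Additional gain needed = 0.8039 − 0.4696 = 0.33.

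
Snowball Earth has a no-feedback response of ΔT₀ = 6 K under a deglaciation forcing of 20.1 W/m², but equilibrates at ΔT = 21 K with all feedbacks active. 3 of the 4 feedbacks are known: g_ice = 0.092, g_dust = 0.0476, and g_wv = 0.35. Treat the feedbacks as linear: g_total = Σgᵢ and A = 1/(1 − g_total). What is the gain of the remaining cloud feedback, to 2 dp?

0.22

Amplification A = ΔT/ΔT₀ = 21/6 = 3.5.
Total gain g = 1 − 1/A = 1 − 1/3.5 = 0.7143.
Known gains sum to 0.092 + 0.0476 + 0.35 = 0.4896.
g_cld = 0.7143 − 0.4896 = 0.22.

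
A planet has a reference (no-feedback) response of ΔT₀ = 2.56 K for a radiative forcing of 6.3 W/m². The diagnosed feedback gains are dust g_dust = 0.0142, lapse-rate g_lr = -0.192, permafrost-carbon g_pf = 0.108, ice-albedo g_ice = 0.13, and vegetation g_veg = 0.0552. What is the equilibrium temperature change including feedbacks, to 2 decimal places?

Total gain g = 0.0142 − 0.192 + 0.108 + 0.13 + 0.0552 = 0.1154.
Amplification A = 1/(1 − 0.1154) = 1.13.
ΔT = 2.56 × 1.13 = 2.89 K.

2.89 K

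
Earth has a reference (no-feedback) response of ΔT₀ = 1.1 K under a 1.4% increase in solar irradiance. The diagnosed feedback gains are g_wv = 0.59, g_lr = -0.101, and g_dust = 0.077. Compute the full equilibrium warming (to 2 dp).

2.53 K

Total gain g = 0.59 − 0.101 + 0.077 = 0.566.
Amplification A = 1/(1 − 0.566) = 2.304.
ΔT = 1.1 × 2.304 = 2.53 K.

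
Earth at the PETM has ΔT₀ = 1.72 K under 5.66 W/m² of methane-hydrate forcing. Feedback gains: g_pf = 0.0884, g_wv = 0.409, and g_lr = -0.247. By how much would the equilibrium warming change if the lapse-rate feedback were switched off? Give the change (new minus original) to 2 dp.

1.13 K

Original: g = 0.2504, ΔT = 1.72/(1−0.2504) = 2.2946 K.
Without lapse-rate: g' = 0.4974, ΔT' = 1.72/(1−0.4974) = 3.4222 K.
Change = 3.4222 − 2.2946 = 1.13 K.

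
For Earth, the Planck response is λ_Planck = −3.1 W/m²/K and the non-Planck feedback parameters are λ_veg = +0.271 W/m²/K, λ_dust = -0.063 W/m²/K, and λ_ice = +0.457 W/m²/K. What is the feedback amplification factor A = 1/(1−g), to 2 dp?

1.27

Convert to gains: g_veg = 0.271/3.1 = 0.08742; g_dust = -0.063/3.1 = -0.02032; g_ice = 0.457/3.1 = 0.1474.
Total gain g = 0.2145.
A = 1/(1 − 0.2145) = 1.27.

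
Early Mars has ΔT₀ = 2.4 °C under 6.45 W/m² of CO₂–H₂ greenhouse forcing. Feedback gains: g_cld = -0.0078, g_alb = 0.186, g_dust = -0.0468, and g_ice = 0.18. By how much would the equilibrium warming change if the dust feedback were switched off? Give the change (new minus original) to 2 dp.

Original: g = 0.3114, ΔT = 2.4/(1−0.3114) = 3.4853 °C.
Without dust: g' = 0.3582, ΔT' = 2.4/(1−0.3582) = 3.7395 °C.
Change = 3.7395 − 3.4853 = 0.25 °C.

0.25 °C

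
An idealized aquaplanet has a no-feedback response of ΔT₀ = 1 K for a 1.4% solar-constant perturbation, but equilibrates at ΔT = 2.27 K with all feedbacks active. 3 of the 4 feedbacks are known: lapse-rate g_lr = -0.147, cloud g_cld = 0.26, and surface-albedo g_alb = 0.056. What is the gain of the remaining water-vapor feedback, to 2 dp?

Amplification A = ΔT/ΔT₀ = 2.27/1 = 2.27.
Total gain g = 1 − 1/A = 1 − 1/2.27 = 0.5595.
Known gains sum to -0.147 + 0.26 + 0.056 = 0.169.
g_wv = 0.5595 − 0.169 = 0.39.

0.39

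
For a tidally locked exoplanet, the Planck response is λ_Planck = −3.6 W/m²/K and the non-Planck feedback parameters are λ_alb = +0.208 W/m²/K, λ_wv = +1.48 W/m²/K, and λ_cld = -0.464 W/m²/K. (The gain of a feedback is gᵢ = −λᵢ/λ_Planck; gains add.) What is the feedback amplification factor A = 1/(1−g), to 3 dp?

1.515

Convert to gains: g_alb = 0.208/3.6 = 0.05778; g_wv = 1.48/3.6 = 0.4111; g_cld = -0.464/3.6 = -0.1289.
Total gain g = 0.33998.
A = 1/(1 − 0.33998) = 1.515.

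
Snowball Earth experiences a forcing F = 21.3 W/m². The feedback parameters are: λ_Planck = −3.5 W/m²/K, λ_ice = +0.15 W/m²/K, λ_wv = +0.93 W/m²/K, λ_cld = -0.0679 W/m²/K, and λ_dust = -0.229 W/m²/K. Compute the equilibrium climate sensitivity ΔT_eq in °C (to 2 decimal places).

Net feedback parameter λ = (−3.5) + (+0.15) + (+0.93) + (-0.0679) + (-0.229) = -2.7169 W/m²/K.
ΔT = −F/λ = −21.3/(-2.7169) = 7.84 °C.

7.84 °C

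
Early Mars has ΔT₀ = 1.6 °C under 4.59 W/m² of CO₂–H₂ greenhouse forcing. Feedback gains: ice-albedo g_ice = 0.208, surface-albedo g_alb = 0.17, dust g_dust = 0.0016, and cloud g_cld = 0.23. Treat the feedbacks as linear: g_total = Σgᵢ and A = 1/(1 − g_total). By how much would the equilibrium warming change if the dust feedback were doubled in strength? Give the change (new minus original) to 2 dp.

0.02 °C

Original: g = 0.6096, ΔT = 1.6/(1−0.6096) = 4.0984 °C.
With doubled dust: g' = 0.6112, ΔT' = 1.6/(1−0.6112) = 4.1152 °C.
Change = 4.1152 − 4.0984 = 0.02 °C.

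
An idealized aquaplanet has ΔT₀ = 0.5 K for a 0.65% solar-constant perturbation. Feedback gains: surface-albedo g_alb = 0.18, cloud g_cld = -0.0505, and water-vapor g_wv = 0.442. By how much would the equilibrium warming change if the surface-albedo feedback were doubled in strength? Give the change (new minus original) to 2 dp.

0.85 K

Original: g = 0.5715, ΔT = 0.5/(1−0.5715) = 1.1669 K.
With doubled surface-albedo: g' = 0.7515, ΔT' = 0.5/(1−0.7515) = 2.0121 K.
Change = 2.0121 − 1.1669 = 0.85 K.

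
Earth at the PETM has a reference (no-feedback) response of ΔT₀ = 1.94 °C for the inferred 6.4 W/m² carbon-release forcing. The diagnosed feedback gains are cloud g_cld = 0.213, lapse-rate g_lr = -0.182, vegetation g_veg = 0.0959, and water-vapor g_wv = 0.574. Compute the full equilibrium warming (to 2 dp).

6.49 °C

Total gain g = 0.213 − 0.182 + 0.0959 + 0.574 = 0.7009.
Amplification A = 1/(1 − 0.7009) = 3.343.
ΔT = 1.94 × 3.343 = 6.49 °C.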